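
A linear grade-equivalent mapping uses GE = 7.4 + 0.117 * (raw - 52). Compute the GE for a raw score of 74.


raw - median = 74 - 52 = 22
slope * diff = 0.117 * 22 = 2.574
GE = 7.4 + 2.574
GE = 9.974

9.974


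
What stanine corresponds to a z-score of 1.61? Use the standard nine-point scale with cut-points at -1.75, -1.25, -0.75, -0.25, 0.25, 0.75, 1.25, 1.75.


Stanine boundaries: [-1.75, -1.25, -0.75, -0.25, 0.25, 0.75, 1.25, 1.75]
z = 1.61
Check each boundary:
  z >= -1.75 -> could be stanine 2
  z >= -1.25 -> could be stanine 3
  z >= -0.75 -> could be stanine 4
  z >= -0.25 -> could be stanine 5
  z >= 0.25 -> could be stanine 6
  z >= 0.75 -> could be stanine 7
  z >= 1.25 -> could be stanine 8
  z < 1.75
Highest qualifying boundary gives stanine = 8

8


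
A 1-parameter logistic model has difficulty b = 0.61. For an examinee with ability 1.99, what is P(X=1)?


theta - b = 1.99 - 0.61 = 1.38
exp(-(theta - b)) = exp(-1.38) = 0.2516
P = 1 / (1 + 0.2516)
P = 0.799

0.799


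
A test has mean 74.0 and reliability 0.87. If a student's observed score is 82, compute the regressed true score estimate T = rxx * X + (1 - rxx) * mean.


T_est = rxx * X + (1 - rxx) * mean
T_est = 0.87 * 82 + 0.13 * 74.0
T_est = 71.34 + 9.62
T_est = 80.96

80.96


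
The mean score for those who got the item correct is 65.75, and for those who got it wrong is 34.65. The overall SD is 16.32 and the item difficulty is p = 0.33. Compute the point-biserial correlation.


q = 1 - p = 0.67
rpb = ((M1 - M0) / SD) * sqrt(p * q)
rpb = ((65.75 - 34.65) / 16.32) * sqrt(0.33 * 0.67)
rpb = 0.8961

0.8961


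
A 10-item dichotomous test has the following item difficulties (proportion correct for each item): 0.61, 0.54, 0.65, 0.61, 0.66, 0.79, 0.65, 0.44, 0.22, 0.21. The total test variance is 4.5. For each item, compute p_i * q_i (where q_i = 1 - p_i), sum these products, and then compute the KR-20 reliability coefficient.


For each item, compute p_i * q_i:
  Item 1: 0.61 * 0.39 = 0.2379
  Item 2: 0.54 * 0.46 = 0.2484
  Item 3: 0.65 * 0.35 = 0.2275
  Item 4: 0.61 * 0.39 = 0.2379
  Item 5: 0.66 * 0.34 = 0.2244
  Item 6: 0.79 * 0.21 = 0.1659
  Item 7: 0.65 * 0.35 = 0.2275
  Item 8: 0.44 * 0.56 = 0.2464
  Item 9: 0.22 * 0.78 = 0.1716
  Item 10: 0.21 * 0.79 = 0.1659
Sum(p_i * q_i) = 0.2379 + 0.2484 + 0.2275 + 0.2379 + 0.2244 + 0.1659 + 0.2275 + 0.2464 + 0.1716 + 0.1659 = 2.1534
KR-20 = (k/(k-1)) * (1 - Sum(p_i*q_i) / Var_total)
= (10/9) * (1 - 2.1534/4.5)
= 1.1111 * 0.5215
KR-20 = 0.5794

0.5794


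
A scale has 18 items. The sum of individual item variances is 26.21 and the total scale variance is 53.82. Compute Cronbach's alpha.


alpha = (k/(k-1)) * (1 - sum(si^2)/s_total^2)
= (18/17) * (1 - 26.21/53.82)
alpha = 0.5432

0.5432


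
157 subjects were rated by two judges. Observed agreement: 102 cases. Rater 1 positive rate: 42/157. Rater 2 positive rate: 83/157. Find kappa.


P_o = 102/157 = 0.649682
P_e = (42*83 + 115*74) / 24649 = 0.486673
kappa = (P_o - P_e) / (1 - P_e)
kappa = (0.649682 - 0.486673) / (1 - 0.486673)
kappa = 0.3176

0.3176


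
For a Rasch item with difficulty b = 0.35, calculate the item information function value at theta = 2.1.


P = 1/(1+exp(-(2.1-0.35))) = 0.852
I = P*(1-P) = 0.852 * 0.148
I = 0.1261

0.1261


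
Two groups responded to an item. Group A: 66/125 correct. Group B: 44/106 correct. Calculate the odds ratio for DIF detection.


Odds_A = 66/59 = 1.1186
Odds_B = 44/62 = 0.7097
OR = Odds_A / Odds_B = 1.1186 / 0.7097
Exactly, OR = (66 * 62) / (59 * 44) = 4092 / 2596
OR = 1.5763

1.5763


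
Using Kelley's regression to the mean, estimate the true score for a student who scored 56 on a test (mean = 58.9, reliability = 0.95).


T_est = rxx * X + (1 - rxx) * mean
T_est = 0.95 * 56 + 0.05 * 58.9
T_est = 53.2 + 2.945
T_est = 56.145

56.145


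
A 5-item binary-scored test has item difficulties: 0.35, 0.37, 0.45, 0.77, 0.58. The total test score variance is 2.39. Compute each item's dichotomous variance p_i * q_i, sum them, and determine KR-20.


For each item, compute p_i * q_i:
  Item 1: 0.35 * 0.65 = 0.2275
  Item 2: 0.37 * 0.63 = 0.2331
  Item 3: 0.45 * 0.55 = 0.2475
  Item 4: 0.77 * 0.23 = 0.1771
  Item 5: 0.58 * 0.42 = 0.2436
Sum(p_i * q_i) = 0.2275 + 0.2331 + 0.2475 + 0.1771 + 0.2436 = 1.1288
KR-20 = (k/(k-1)) * (1 - Sum(p_i*q_i) / Var_total)
= (5/4) * (1 - 1.1288/2.39)
= 1.25 * 0.5277
KR-20 = 0.6596

0.6596


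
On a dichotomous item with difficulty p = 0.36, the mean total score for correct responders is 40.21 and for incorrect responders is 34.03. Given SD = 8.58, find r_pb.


q = 1 - p = 0.64
rpb = ((M1 - M0) / SD) * sqrt(p * q)
rpb = ((40.21 - 34.03) / 8.58) * sqrt(0.36 * 0.64)
rpb = 0.3457

0.3457


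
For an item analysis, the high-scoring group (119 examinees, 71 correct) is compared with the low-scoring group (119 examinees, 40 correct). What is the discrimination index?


p_upper = 71/119 = 0.5966
p_lower = 40/119 = 0.3361
D = 0.5966 - 0.3361 = 0.2605

0.2605


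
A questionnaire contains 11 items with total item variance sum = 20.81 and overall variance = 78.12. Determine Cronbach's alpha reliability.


alpha = (k/(k-1)) * (1 - sum(si^2)/s_total^2)
= (11/10) * (1 - 20.81/78.12)
alpha = 0.807

0.807


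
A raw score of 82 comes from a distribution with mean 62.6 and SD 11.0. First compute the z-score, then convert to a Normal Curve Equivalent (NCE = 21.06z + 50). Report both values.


z = (X - mean) / SD = (82 - 62.6) / 11.0
z = 19.4 / 11.0
z = 1.7636
NCE = NCE = 21.06z + 50
Carry z at full precision (z = 19.4 / 11.0) into the conversion:
NCE = 21.06 * (19.4 / 11.0) + 50 = 408.564 / 11.0 + 50
NCE = 37.1422 + 50
NCE = 87.1422

87.1422


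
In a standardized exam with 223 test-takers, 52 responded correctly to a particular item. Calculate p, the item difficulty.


Item difficulty p = number correct / total examinees
p = 52 / 223
p = 0.2332

0.2332


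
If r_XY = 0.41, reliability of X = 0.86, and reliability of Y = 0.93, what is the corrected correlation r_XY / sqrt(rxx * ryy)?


r_corrected = rxy / sqrt(rxx * ryy)
= 0.41 / sqrt(0.86 * 0.93)
= 0.41 / sqrt(0.7998)
= 0.41 / 0.894315
r_corrected = 0.4585

0.4585


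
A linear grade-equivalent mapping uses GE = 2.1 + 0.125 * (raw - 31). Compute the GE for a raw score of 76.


raw - median = 76 - 31 = 45
slope * diff = 0.125 * 45 = 5.625
GE = 2.1 + 5.625
GE = 7.725

7.725


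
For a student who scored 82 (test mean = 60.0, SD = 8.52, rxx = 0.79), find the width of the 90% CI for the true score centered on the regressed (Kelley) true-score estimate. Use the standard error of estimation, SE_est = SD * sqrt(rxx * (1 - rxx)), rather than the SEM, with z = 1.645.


True score estimate = 0.79*82 + 0.21*60.0 = 77.38
SE_est = SD * sqrt(rxx * (1 - rxx)) = 8.52 * sqrt(0.79 * 0.21) = 8.52 * sqrt(0.1659) = 3.470266
CI = T_est +/- z * SE_est, so width = 2 * z * SE_est = 2 * 1.645 * 3.470266
Width = 11.4172

11.4172


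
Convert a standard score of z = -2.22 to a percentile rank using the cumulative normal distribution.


CDF(z) = 0.5 * (1 + erf(z/sqrt(2)))
erf(-1.5698) = -0.9736
CDF = 0.0132
Percentile rank = 0.0132 * 100 = 1.32

1.32


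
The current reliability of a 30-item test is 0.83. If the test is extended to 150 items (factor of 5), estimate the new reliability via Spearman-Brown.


r_new = (n * rxx) / (1 + (n-1) * rxx)
r_new = (5 * 0.83) / (1 + 4 * 0.83)
r_new = 4.15 / 4.32
r_new = 0.9606

0.9606


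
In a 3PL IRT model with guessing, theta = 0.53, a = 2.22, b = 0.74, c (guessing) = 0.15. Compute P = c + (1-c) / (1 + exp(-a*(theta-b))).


logit = 2.22*(0.53 - 0.74) = -0.4662
P* = 1/(1 + exp(--0.4662)) = 0.3855
P = 0.15 + (1 - 0.15) * 0.3855
P = 0.4777

0.4777


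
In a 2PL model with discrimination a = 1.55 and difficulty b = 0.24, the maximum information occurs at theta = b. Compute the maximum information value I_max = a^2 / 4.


For 2PL, max info at theta = b = 0.24
I_max = a^2 / 4 = 1.55^2 / 4
= 2.4025 / 4
I_max = 0.6006

0.6006


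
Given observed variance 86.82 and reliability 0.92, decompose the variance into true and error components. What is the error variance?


var_true = rxx * var_obs = 0.92 * 86.82 = 79.8744
var_error = var_obs - var_true
var_error = 86.82 - 79.8744
var_error = 6.9456

6.9456


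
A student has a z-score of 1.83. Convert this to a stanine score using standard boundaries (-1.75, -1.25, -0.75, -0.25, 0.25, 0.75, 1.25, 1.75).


Stanine boundaries: [-1.75, -1.25, -0.75, -0.25, 0.25, 0.75, 1.25, 1.75]
z = 1.83
Check each boundary:
  z >= -1.75 -> could be stanine 2
  z >= -1.25 -> could be stanine 3
  z >= -0.75 -> could be stanine 4
  z >= -0.25 -> could be stanine 5
  z >= 0.25 -> could be stanine 6
  z >= 0.75 -> could be stanine 7
  z >= 1.25 -> could be stanine 8
  z >= 1.75 -> could be stanine 9
Highest qualifying boundary gives stanine = 9

9


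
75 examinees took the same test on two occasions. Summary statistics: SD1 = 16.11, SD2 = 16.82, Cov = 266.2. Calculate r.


r = cov(X,Y) / (SD_X * SD_Y)
r = 266.2 / (16.11 * 16.82)
r = 266.2 / 270.9702
r = 0.9824

0.9824


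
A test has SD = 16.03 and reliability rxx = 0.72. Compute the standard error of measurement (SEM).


SEM = SD * sqrt(1 - rxx)
SEM = 16.03 * sqrt(1 - 0.72)
SEM = 16.03 * sqrt(0.28) = 16.03 * 0.52915
SEM = 8.4823

8.4823


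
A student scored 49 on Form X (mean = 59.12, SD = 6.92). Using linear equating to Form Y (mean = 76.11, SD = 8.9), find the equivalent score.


slope = SD_Y / SD_X = 8.9 / 6.92 ~ 1.2861
intercept = mean_Y - slope * mean_X = 76.11 - (8.9 / 6.92) * 59.12 ~ 0.0742
Y = slope * X + intercept. To avoid rounding drift from the rounded slope/intercept, evaluate the equivalent form Y = mean_Y + SD_Y * (X - mean_X) / SD_X at full precision:
Y = 76.11 + 8.9 * (49 - 59.12) / 6.92
Y = 76.11 - 8.9 * 10.12 / 6.92
Y = 76.11 - 90.068 / 6.92
Y = 76.11 - 13.0156
Y = 63.0944

63.0944


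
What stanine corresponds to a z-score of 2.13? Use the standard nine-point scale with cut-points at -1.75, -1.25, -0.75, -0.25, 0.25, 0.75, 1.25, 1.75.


Stanine boundaries: [-1.75, -1.25, -0.75, -0.25, 0.25, 0.75, 1.25, 1.75]
z = 2.13
Check each boundary:
  z >= -1.75 -> could be stanine 2
  z >= -1.25 -> could be stanine 3
  z >= -0.75 -> could be stanine 4
  z >= -0.25 -> could be stanine 5
  z >= 0.25 -> could be stanine 6
  z >= 0.75 -> could be stanine 7
  z >= 1.25 -> could be stanine 8
  z >= 1.75 -> could be stanine 9
Highest qualifying boundary gives stanine = 9

9


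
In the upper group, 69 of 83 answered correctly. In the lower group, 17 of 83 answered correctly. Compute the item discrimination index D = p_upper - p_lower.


p_upper = 69/83 = 0.8313
p_lower = 17/83 = 0.2048
D = 0.8313 - 0.2048 = 0.6265

0.6265


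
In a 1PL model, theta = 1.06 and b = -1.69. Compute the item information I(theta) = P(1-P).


P = 1/(1+exp(-(1.06--1.69))) = 0.9399
I = P*(1-P) = 0.9399 * 0.0601
I = 0.0565

0.0565


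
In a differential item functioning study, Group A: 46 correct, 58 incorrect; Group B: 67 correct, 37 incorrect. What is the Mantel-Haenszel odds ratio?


Odds_A = 46/58 = 0.7931
Odds_B = 67/37 = 1.8108
OR = Odds_A / Odds_B = 0.7931 / 1.8108
Exactly, OR = (46 * 37) / (58 * 67) = 1702 / 3886
OR = 0.438

0.438


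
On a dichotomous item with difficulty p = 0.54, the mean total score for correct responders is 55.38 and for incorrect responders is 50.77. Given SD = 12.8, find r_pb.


q = 1 - p = 0.46
rpb = ((M1 - M0) / SD) * sqrt(p * q)
rpb = ((55.38 - 50.77) / 12.8) * sqrt(0.54 * 0.46)
rpb = 0.1795

0.1795


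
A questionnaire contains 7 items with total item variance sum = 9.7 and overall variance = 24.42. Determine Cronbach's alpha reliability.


alpha = (k/(k-1)) * (1 - sum(si^2)/s_total^2)
= (7/6) * (1 - 9.7/24.42)
alpha = 0.7032

0.7032


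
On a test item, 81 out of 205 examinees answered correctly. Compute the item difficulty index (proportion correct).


Item difficulty p = number correct / total examinees
p = 81 / 205
p = 0.3951

0.3951


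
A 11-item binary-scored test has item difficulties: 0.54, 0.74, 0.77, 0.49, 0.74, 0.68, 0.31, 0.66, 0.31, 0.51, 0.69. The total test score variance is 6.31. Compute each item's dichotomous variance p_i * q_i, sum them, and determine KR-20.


For each item, compute p_i * q_i:
  Item 1: 0.54 * 0.46 = 0.2484
  Item 2: 0.74 * 0.26 = 0.1924
  Item 3: 0.77 * 0.23 = 0.1771
  Item 4: 0.49 * 0.51 = 0.2499
  Item 5: 0.74 * 0.26 = 0.1924
  Item 6: 0.68 * 0.32 = 0.2176
  Item 7: 0.31 * 0.69 = 0.2139
  Item 8: 0.66 * 0.34 = 0.2244
  Item 9: 0.31 * 0.69 = 0.2139
  Item 10: 0.51 * 0.49 = 0.2499
  Item 11: 0.69 * 0.31 = 0.2139
Sum(p_i * q_i) = 0.2484 + 0.1924 + 0.1771 + 0.2499 + 0.1924 + 0.2176 + 0.2139 + 0.2244 + 0.2139 + 0.2499 + 0.2139 = 2.3938
KR-20 = (k/(k-1)) * (1 - Sum(p_i*q_i) / Var_total)
= (11/10) * (1 - 2.3938/6.31)
= 1.1 * 0.6206
KR-20 = 0.6827

0.6827


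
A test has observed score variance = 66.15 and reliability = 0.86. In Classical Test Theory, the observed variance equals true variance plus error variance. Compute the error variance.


var_true = rxx * var_obs = 0.86 * 66.15 = 56.889
var_error = var_obs - var_true
var_error = 66.15 - 56.889
var_error = 9.261

9.261


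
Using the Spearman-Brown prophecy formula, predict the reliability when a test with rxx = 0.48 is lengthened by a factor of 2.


r_new = (n * rxx) / (1 + (n-1) * rxx)
r_new = (2 * 0.48) / (1 + 1 * 0.48)
r_new = 0.96 / 1.48
r_new = 0.6486

0.6486


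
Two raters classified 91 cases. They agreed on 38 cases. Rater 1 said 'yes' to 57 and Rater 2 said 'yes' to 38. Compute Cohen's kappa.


P_o = 38/91 = 0.417582
P_e = (57*38 + 34*53) / 8281 = 0.479169
kappa = (P_o - P_e) / (1 - P_e)
kappa = (0.417582 - 0.479169) / (1 - 0.479169)
kappa = -0.1182

-0.1182


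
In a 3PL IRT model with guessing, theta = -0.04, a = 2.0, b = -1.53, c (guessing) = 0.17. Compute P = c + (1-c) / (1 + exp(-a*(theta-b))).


logit = 2.0*(-0.04 - -1.53) = 2.98
P* = 1/(1 + exp(-2.98)) = 0.9517
P = 0.17 + (1 - 0.17) * 0.9517
P = 0.9599

0.9599


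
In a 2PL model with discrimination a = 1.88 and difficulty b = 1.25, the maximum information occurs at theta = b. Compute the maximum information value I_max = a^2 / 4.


For 2PL, max info at theta = b = 1.25
I_max = a^2 / 4 = 1.88^2 / 4
= 3.5344 / 4
I_max = 0.8836

0.8836


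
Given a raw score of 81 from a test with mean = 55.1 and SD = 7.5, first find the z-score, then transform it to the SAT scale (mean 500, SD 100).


z = (X - mean) / SD = (81 - 55.1) / 7.5
z = 25.9 / 7.5
z = 3.4533
SAT-scale = SAT = 500 + 100z
Carry z at full precision (z = 25.9 / 7.5) into the conversion:
SAT-scale = 500 + 100 * (25.9 / 7.5) = 500 + 2590 / 7.5
SAT-scale = 500 + 345.3333
SAT-scale = 845.3333

845.3333


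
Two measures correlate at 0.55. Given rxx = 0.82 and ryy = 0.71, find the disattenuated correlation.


r_corrected = rxy / sqrt(rxx * ryy)
= 0.55 / sqrt(0.82 * 0.71)
= 0.55 / sqrt(0.5822)
= 0.55 / 0.76302
r_corrected = 0.7208

0.7208


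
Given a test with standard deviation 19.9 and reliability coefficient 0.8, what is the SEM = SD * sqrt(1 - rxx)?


SEM = SD * sqrt(1 - rxx)
SEM = 19.9 * sqrt(1 - 0.8)
SEM = 19.9 * sqrt(0.2) = 19.9 * 0.447214
SEM = 8.8996

8.8996


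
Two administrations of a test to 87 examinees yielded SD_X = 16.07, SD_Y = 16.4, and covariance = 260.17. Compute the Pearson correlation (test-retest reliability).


r = cov(X,Y) / (SD_X * SD_Y)
r = 260.17 / (16.07 * 16.4)
r = 260.17 / 263.548
r = 0.9872

0.9872


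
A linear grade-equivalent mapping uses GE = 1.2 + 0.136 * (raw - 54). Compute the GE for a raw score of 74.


raw - median = 74 - 54 = 20
slope * diff = 0.136 * 20 = 2.72
GE = 1.2 + 2.72
GE = 3.92

3.92


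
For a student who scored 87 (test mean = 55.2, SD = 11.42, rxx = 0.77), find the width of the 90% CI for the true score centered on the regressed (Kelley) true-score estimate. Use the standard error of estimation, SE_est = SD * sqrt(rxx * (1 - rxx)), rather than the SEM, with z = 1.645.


True score estimate = 0.77*87 + 0.23*55.2 = 79.686
SE_est = SD * sqrt(rxx * (1 - rxx)) = 11.42 * sqrt(0.77 * 0.23) = 11.42 * sqrt(0.1771) = 4.805907
CI = T_est +/- z * SE_est, so width = 2 * z * SE_est = 2 * 1.645 * 4.805907
Width = 15.8114

15.8114


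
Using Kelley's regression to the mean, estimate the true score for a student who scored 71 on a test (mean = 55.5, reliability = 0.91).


T_est = rxx * X + (1 - rxx) * mean
T_est = 0.91 * 71 + 0.09 * 55.5
T_est = 64.61 + 4.995
T_est = 69.605

69.605


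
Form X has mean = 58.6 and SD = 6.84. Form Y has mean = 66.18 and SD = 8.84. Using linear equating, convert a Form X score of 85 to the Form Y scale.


slope = SD_Y / SD_X = 8.84 / 6.84 ~ 1.2924
intercept = mean_Y - slope * mean_X = 66.18 - (8.84 / 6.84) * 58.6 ~ -9.5545
Y = slope * X + intercept. To avoid rounding drift from the rounded slope/intercept, evaluate the equivalent form Y = mean_Y + SD_Y * (X - mean_X) / SD_X at full precision:
Y = 66.18 + 8.84 * (85 - 58.6) / 6.84
Y = 66.18 + 8.84 * 26.4 / 6.84
Y = 66.18 + 233.376 / 6.84
Y = 66.18 + 34.1193
Y = 100.2993

100.2993


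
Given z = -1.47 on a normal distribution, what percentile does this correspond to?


CDF(z) = 0.5 * (1 + erf(z/sqrt(2)))
erf(-1.0394) = -0.8584
CDF = 0.0708
Percentile rank = 0.0708 * 100 = 7.08

7.08


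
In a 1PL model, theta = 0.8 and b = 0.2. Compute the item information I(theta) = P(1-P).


P = 1/(1+exp(-(0.8-0.2))) = 0.6457
I = P*(1-P) = 0.6457 * 0.3543
I = 0.2288

0.2288


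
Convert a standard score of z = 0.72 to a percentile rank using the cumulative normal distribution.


CDF(z) = 0.5 * (1 + erf(z/sqrt(2)))
erf(0.5091) = 0.5285
CDF = 0.7642
Percentile rank = 0.7642 * 100 = 76.42

76.42


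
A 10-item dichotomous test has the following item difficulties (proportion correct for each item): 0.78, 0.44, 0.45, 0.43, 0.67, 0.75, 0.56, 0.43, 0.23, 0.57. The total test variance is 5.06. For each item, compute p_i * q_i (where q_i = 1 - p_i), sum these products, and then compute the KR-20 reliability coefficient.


For each item, compute p_i * q_i:
  Item 1: 0.78 * 0.22 = 0.1716
  Item 2: 0.44 * 0.56 = 0.2464
  Item 3: 0.45 * 0.55 = 0.2475
  Item 4: 0.43 * 0.57 = 0.2451
  Item 5: 0.67 * 0.33 = 0.2211
  Item 6: 0.75 * 0.25 = 0.1875
  Item 7: 0.56 * 0.44 = 0.2464
  Item 8: 0.43 * 0.57 = 0.2451
  Item 9: 0.23 * 0.77 = 0.1771
  Item 10: 0.57 * 0.43 = 0.2451
Sum(p_i * q_i) = 0.1716 + 0.2464 + 0.2475 + 0.2451 + 0.2211 + 0.1875 + 0.2464 + 0.2451 + 0.1771 + 0.2451 = 2.2329
KR-20 = (k/(k-1)) * (1 - Sum(p_i*q_i) / Var_total)
= (10/9) * (1 - 2.2329/5.06)
= 1.1111 * 0.5587
KR-20 = 0.6208

0.6208


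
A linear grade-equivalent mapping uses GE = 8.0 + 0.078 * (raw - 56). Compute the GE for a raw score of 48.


raw - median = 48 - 56 = -8
slope * diff = 0.078 * -8 = -0.624
GE = 8.0 + -0.624
GE = 7.376

7.376


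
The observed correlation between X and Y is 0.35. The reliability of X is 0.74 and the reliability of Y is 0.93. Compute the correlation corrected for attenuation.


r_corrected = rxy / sqrt(rxx * ryy)
= 0.35 / sqrt(0.74 * 0.93)
= 0.35 / sqrt(0.6882)
= 0.35 / 0.829578
r_corrected = 0.4219

0.4219


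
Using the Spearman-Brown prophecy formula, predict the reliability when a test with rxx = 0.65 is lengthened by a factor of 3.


r_new = (n * rxx) / (1 + (n-1) * rxx)
r_new = (3 * 0.65) / (1 + 2 * 0.65)
r_new = 1.95 / 2.3
r_new = 0.8478

0.8478


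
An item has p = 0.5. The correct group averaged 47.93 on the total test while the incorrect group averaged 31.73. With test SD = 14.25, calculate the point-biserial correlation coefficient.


q = 1 - p = 0.5
rpb = ((M1 - M0) / SD) * sqrt(p * q)
rpb = ((47.93 - 31.73) / 14.25) * sqrt(0.5 * 0.5)
rpb = 0.5684

0.5684


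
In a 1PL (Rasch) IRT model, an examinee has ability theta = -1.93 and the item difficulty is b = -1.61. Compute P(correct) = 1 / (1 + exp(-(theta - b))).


theta - b = -1.93 - -1.61 = -0.32
exp(-(theta - b)) = exp(0.32) = 1.3771
P = 1 / (1 + 1.3771)
P = 0.4207

0.4207


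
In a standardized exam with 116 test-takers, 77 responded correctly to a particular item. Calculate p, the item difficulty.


Item difficulty p = number correct / total examinees
p = 77 / 116
p = 0.6638

0.6638


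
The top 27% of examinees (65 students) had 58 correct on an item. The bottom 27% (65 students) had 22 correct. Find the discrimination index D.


p_upper = 58/65 = 0.8923
p_lower = 22/65 = 0.3385
D = 0.8923 - 0.3385 = 0.5538

0.5538


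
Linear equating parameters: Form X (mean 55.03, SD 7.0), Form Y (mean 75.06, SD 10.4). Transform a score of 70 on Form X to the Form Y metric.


slope = SD_Y / SD_X = 10.4 / 7.0 ~ 1.4857
intercept = mean_Y - slope * mean_X = 75.06 - (10.4 / 7.0) * 55.03 ~ -6.6989
Y = slope * X + intercept. To avoid rounding drift from the rounded slope/intercept, evaluate the equivalent form Y = mean_Y + SD_Y * (X - mean_X) / SD_X at full precision:
Y = 75.06 + 10.4 * (70 - 55.03) / 7.0
Y = 75.06 + 10.4 * 14.97 / 7.0
Y = 75.06 + 155.688 / 7.0
Y = 75.06 + 22.2411
Y = 97.3011

97.3011


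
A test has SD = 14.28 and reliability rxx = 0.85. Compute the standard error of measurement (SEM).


SEM = SD * sqrt(1 - rxx)
SEM = 14.28 * sqrt(1 - 0.85)
SEM = 14.28 * sqrt(0.15) = 14.28 * 0.387298
SEM = 5.5306

5.5306


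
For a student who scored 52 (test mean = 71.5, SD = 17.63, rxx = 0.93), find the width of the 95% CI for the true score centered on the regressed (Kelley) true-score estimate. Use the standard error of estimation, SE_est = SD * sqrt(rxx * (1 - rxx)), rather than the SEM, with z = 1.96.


True score estimate = 0.93*52 + 0.07*71.5 = 53.365
SE_est = SD * sqrt(rxx * (1 - rxx)) = 17.63 * sqrt(0.93 * 0.07) = 17.63 * sqrt(0.0651) = 4.498242
CI = T_est +/- z * SE_est, so width = 2 * z * SE_est = 2 * 1.96 * 4.498242
Width = 17.6331

17.6331


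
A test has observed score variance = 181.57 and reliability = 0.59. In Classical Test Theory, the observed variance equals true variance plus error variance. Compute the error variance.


var_true = rxx * var_obs = 0.59 * 181.57 = 107.1263
var_error = var_obs - var_true
var_error = 181.57 - 107.1263
var_error = 74.4437

74.4437


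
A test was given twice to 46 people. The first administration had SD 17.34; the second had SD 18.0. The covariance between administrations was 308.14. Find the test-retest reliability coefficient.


r = cov(X,Y) / (SD_X * SD_Y)
r = 308.14 / (17.34 * 18.0)
r = 308.14 / 312.12
r = 0.9872

0.9872


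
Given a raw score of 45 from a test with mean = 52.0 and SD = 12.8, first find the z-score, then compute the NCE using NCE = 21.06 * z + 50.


z = (X - mean) / SD = (45 - 52.0) / 12.8
z = -7.0 / 12.8
z = -0.5469
NCE = NCE = 21.06z + 50
Carry z at full precision (z = -7.0 / 12.8) into the conversion:
NCE = 21.06 * (-7.0 / 12.8) + 50 = -147.42 / 12.8 + 50
NCE = -11.5172 + 50
NCE = 38.4828

38.4828


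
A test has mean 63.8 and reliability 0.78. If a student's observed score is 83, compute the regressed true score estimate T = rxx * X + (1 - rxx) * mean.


T_est = rxx * X + (1 - rxx) * mean
T_est = 0.78 * 83 + 0.22 * 63.8
T_est = 64.74 + 14.036
T_est = 78.776

78.776


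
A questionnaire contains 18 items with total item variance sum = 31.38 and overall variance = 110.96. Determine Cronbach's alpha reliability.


alpha = (k/(k-1)) * (1 - sum(si^2)/s_total^2)
= (18/17) * (1 - 31.38/110.96)
alpha = 0.7594

0.7594


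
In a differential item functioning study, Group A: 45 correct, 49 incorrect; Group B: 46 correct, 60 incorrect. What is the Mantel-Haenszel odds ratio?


Odds_A = 45/49 = 0.9184
Odds_B = 46/60 = 0.7667
OR = Odds_A / Odds_B = 0.9184 / 0.7667
Exactly, OR = (45 * 60) / (49 * 46) = 2700 / 2254
OR = 1.1979

1.1979


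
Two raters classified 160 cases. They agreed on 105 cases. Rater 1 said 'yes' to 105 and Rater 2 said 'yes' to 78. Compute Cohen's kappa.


P_o = 105/160 = 0.65625
P_e = (105*78 + 55*82) / 25600 = 0.496094
kappa = (P_o - P_e) / (1 - P_e)
kappa = (0.65625 - 0.496094) / (1 - 0.496094)
kappa = 0.3178

0.3178


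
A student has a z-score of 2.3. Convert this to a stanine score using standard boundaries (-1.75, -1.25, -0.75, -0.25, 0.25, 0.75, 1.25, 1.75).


Stanine boundaries: [-1.75, -1.25, -0.75, -0.25, 0.25, 0.75, 1.25, 1.75]
z = 2.3
Check each boundary:
  z >= -1.75 -> could be stanine 2
  z >= -1.25 -> could be stanine 3
  z >= -0.75 -> could be stanine 4
  z >= -0.25 -> could be stanine 5
  z >= 0.25 -> could be stanine 6
  z >= 0.75 -> could be stanine 7
  z >= 1.25 -> could be stanine 8
  z >= 1.75 -> could be stanine 9
Highest qualifying boundary gives stanine = 9

9


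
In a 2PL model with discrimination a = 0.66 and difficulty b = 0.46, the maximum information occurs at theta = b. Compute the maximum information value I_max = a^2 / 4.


For 2PL, max info at theta = b = 0.46
I_max = a^2 / 4 = 0.66^2 / 4
= 0.4356 / 4
I_max = 0.1089

0.1089


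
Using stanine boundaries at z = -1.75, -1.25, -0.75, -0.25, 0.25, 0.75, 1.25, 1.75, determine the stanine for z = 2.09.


Stanine boundaries: [-1.75, -1.25, -0.75, -0.25, 0.25, 0.75, 1.25, 1.75]
z = 2.09
Check each boundary:
  z >= -1.75 -> could be stanine 2
  z >= -1.25 -> could be stanine 3
  z >= -0.75 -> could be stanine 4
  z >= -0.25 -> could be stanine 5
  z >= 0.25 -> could be stanine 6
  z >= 0.75 -> could be stanine 7
  z >= 1.25 -> could be stanine 8
  z >= 1.75 -> could be stanine 9
Highest qualifying boundary gives stanine = 9

9


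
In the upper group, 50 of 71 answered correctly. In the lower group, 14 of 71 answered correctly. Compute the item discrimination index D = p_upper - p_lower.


p_upper = 50/71 = 0.7042
p_lower = 14/71 = 0.1972
D = 0.7042 - 0.1972 = 0.507

0.507


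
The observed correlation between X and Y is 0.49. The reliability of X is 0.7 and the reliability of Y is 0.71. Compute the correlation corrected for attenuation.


r_corrected = rxy / sqrt(rxx * ryy)
= 0.49 / sqrt(0.7 * 0.71)
= 0.49 / sqrt(0.497)
= 0.49 / 0.704982
r_corrected = 0.6951

0.6951


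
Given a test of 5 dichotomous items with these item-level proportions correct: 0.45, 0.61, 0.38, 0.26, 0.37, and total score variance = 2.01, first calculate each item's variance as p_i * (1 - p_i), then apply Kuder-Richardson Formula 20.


For each item, compute p_i * q_i:
  Item 1: 0.45 * 0.55 = 0.2475
  Item 2: 0.61 * 0.39 = 0.2379
  Item 3: 0.38 * 0.62 = 0.2356
  Item 4: 0.26 * 0.74 = 0.1924
  Item 5: 0.37 * 0.63 = 0.2331
Sum(p_i * q_i) = 0.2475 + 0.2379 + 0.2356 + 0.1924 + 0.2331 = 1.1465
KR-20 = (k/(k-1)) * (1 - Sum(p_i*q_i) / Var_total)
= (5/4) * (1 - 1.1465/2.01)
= 1.25 * 0.4296
KR-20 = 0.537

0.537


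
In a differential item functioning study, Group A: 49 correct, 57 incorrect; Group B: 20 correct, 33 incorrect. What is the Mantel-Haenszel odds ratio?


Odds_A = 49/57 = 0.8596
Odds_B = 20/33 = 0.6061
OR = Odds_A / Odds_B = 0.8596 / 0.6061
Exactly, OR = (49 * 33) / (57 * 20) = 1617 / 1140
OR = 1.4184

1.4184


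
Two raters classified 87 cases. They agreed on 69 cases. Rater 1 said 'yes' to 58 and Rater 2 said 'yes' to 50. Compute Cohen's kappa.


P_o = 69/87 = 0.793103
P_e = (58*50 + 29*37) / 7569 = 0.524904
kappa = (P_o - P_e) / (1 - P_e)
kappa = (0.793103 - 0.524904) / (1 - 0.524904)
kappa = 0.5645

0.5645


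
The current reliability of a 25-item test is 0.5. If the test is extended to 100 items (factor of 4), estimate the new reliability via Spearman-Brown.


r_new = (n * rxx) / (1 + (n-1) * rxx)
r_new = (4 * 0.5) / (1 + 3 * 0.5)
r_new = 2.0 / 2.5
r_new = 0.8

0.8


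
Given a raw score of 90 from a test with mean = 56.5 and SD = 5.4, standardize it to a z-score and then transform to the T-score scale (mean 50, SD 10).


z = (X - mean) / SD = (90 - 56.5) / 5.4
z = 33.5 / 5.4
z = 6.2037
T-score = T = 50 + 10z
Carry z at full precision (z = 33.5 / 5.4) into the conversion:
T-score = 50 + 10 * (33.5 / 5.4) = 50 + 335 / 5.4
T-score = 50 + 62.037
T-score = 112.037

112.037


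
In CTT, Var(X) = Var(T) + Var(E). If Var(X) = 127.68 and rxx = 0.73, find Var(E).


var_true = rxx * var_obs = 0.73 * 127.68 = 93.2064
var_error = var_obs - var_true
var_error = 127.68 - 93.2064
var_error = 34.4736

34.4736


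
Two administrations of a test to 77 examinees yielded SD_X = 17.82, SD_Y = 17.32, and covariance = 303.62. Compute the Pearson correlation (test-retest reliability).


r = cov(X,Y) / (SD_X * SD_Y)
r = 303.62 / (17.82 * 17.32)
r = 303.62 / 308.6424
r = 0.9837

0.9837


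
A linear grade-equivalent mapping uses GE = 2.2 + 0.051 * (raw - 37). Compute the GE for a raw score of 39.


raw - median = 39 - 37 = 2
slope * diff = 0.051 * 2 = 0.102
GE = 2.2 + 0.102
GE = 2.302

2.302


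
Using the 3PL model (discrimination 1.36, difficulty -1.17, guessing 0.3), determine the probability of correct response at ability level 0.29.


logit = 1.36*(0.29 - -1.17) = 1.9856
P* = 1/(1 + exp(-1.9856)) = 0.8793
P = 0.3 + (1 - 0.3) * 0.8793
P = 0.9155

0.9155


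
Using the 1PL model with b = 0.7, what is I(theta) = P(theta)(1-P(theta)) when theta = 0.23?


P = 1/(1+exp(-(0.23-0.7))) = 0.3846
I = P*(1-P) = 0.3846 * 0.6154
I = 0.2367

0.2367


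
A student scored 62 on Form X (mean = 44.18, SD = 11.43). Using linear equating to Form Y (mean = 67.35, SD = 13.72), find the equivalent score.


slope = SD_Y / SD_X = 13.72 / 11.43 ~ 1.2003
intercept = mean_Y - slope * mean_X = 67.35 - (13.72 / 11.43) * 44.18 ~ 14.3185
Y = slope * X + intercept. To avoid rounding drift from the rounded slope/intercept, evaluate the equivalent form Y = mean_Y + SD_Y * (X - mean_X) / SD_X at full precision:
Y = 67.35 + 13.72 * (62 - 44.18) / 11.43
Y = 67.35 + 13.72 * 17.82 / 11.43
Y = 67.35 + 244.4904 / 11.43
Y = 67.35 + 21.3902
Y = 88.7402

88.7402


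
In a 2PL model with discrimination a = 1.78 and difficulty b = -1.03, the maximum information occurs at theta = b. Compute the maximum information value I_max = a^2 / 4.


For 2PL, max info at theta = b = -1.03
I_max = a^2 / 4 = 1.78^2 / 4
= 3.1684 / 4
I_max = 0.7921

0.7921


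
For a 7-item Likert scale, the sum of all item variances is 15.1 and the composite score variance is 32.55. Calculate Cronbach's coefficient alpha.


alpha = (k/(k-1)) * (1 - sum(si^2)/s_total^2)
= (7/6) * (1 - 15.1/32.55)
alpha = 0.6254

0.6254


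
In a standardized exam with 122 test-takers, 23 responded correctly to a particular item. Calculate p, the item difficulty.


Item difficulty p = number correct / total examinees
p = 23 / 122
p = 0.1885

0.1885


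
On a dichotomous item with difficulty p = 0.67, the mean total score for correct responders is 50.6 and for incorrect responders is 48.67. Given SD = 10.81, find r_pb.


q = 1 - p = 0.33
rpb = ((M1 - M0) / SD) * sqrt(p * q)
rpb = ((50.6 - 48.67) / 10.81) * sqrt(0.67 * 0.33)
rpb = 0.084

0.084


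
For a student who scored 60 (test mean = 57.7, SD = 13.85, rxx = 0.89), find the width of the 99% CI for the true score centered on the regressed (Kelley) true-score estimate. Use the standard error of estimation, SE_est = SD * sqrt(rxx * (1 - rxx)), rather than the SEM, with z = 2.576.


True score estimate = 0.89*60 + 0.11*57.7 = 59.747
SE_est = SD * sqrt(rxx * (1 - rxx)) = 13.85 * sqrt(0.89 * 0.11) = 13.85 * sqrt(0.0979) = 4.333523
CI = T_est +/- z * SE_est, so width = 2 * z * SE_est = 2 * 2.576 * 4.333523
Width = 22.3263

22.3263


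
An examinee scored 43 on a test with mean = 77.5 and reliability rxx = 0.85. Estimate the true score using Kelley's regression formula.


T_est = rxx * X + (1 - rxx) * mean
T_est = 0.85 * 43 + 0.15 * 77.5
T_est = 36.55 + 11.625
T_est = 48.175

48.175


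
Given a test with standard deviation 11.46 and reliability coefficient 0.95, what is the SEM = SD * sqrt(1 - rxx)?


SEM = SD * sqrt(1 - rxx)
SEM = 11.46 * sqrt(1 - 0.95)
SEM = 11.46 * sqrt(0.05) = 11.46 * 0.223607
SEM = 2.5625

2.5625


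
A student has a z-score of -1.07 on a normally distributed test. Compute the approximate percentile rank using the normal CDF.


CDF(z) = 0.5 * (1 + erf(z/sqrt(2)))
erf(-0.7566) = -0.7154
CDF = 0.1423
Percentile rank = 0.1423 * 100 = 14.23

14.23


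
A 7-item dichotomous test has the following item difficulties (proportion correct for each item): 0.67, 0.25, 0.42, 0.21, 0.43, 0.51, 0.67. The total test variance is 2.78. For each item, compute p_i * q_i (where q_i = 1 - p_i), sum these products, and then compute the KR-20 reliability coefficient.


For each item, compute p_i * q_i:
  Item 1: 0.67 * 0.33 = 0.2211
  Item 2: 0.25 * 0.75 = 0.1875
  Item 3: 0.42 * 0.58 = 0.2436
  Item 4: 0.21 * 0.79 = 0.1659
  Item 5: 0.43 * 0.57 = 0.2451
  Item 6: 0.51 * 0.49 = 0.2499
  Item 7: 0.67 * 0.33 = 0.2211
Sum(p_i * q_i) = 0.2211 + 0.1875 + 0.2436 + 0.1659 + 0.2451 + 0.2499 + 0.2211 = 1.5342
KR-20 = (k/(k-1)) * (1 - Sum(p_i*q_i) / Var_total)
= (7/6) * (1 - 1.5342/2.78)
= 1.1667 * 0.4481
KR-20 = 0.5228

0.5228


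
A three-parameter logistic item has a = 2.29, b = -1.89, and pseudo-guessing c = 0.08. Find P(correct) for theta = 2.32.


logit = 2.29*(2.32 - -1.89) = 9.6409
P* = 1/(1 + exp(-9.6409)) = 0.9999
P = 0.08 + (1 - 0.08) * 0.9999
P = 0.9999

0.9999


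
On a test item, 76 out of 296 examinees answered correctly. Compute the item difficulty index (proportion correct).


Item difficulty p = number correct / total examinees
p = 76 / 296
p = 0.2568

0.2568


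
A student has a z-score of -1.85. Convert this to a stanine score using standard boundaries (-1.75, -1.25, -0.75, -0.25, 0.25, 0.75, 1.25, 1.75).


Stanine boundaries: [-1.75, -1.25, -0.75, -0.25, 0.25, 0.75, 1.25, 1.75]
z = -1.85
Check each boundary:
  z < -1.75
  z < -1.25
  z < -0.75
  z < -0.25
  z < 0.25
  z < 0.75
  z < 1.25
  z < 1.75
Highest qualifying boundary gives stanine = 1

1


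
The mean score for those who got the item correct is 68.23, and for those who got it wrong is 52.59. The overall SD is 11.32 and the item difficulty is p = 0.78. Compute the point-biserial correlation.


q = 1 - p = 0.22
rpb = ((M1 - M0) / SD) * sqrt(p * q)
rpb = ((68.23 - 52.59) / 11.32) * sqrt(0.78 * 0.22)
rpb = 0.5723

0.5723


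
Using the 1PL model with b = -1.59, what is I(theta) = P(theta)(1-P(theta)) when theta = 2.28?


P = 1/(1+exp(-(2.28--1.59))) = 0.9796
I = P*(1-P) = 0.9796 * 0.0204
I = 0.02

0.02


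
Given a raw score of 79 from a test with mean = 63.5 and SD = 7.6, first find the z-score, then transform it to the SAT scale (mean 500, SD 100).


z = (X - mean) / SD = (79 - 63.5) / 7.6
z = 15.5 / 7.6
z = 2.0395
SAT-scale = SAT = 500 + 100z
Carry z at full precision (z = 15.5 / 7.6) into the conversion:
SAT-scale = 500 + 100 * (15.5 / 7.6) = 500 + 1550 / 7.6
SAT-scale = 500 + 203.9474
SAT-scale = 703.9474

703.9474


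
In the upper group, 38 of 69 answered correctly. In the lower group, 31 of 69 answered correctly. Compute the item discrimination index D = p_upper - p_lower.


p_upper = 38/69 = 0.5507
p_lower = 31/69 = 0.4493
D = 0.5507 - 0.4493 = 0.1014

0.1014


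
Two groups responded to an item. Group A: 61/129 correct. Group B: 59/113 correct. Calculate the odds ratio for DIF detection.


Odds_A = 61/68 = 0.8971
Odds_B = 59/54 = 1.0926
OR = Odds_A / Odds_B = 0.8971 / 1.0926
Exactly, OR = (61 * 54) / (68 * 59) = 3294 / 4012
OR = 0.821

0.821


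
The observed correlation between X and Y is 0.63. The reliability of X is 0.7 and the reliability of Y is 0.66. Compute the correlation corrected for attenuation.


r_corrected = rxy / sqrt(rxx * ryy)
= 0.63 / sqrt(0.7 * 0.66)
= 0.63 / sqrt(0.462)
= 0.63 / 0.679706
r_corrected = 0.9269

0.9269


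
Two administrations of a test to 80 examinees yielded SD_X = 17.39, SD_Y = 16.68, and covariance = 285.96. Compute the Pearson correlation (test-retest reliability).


r = cov(X,Y) / (SD_X * SD_Y)
r = 285.96 / (17.39 * 16.68)
r = 285.96 / 290.0652
r = 0.9858

0.9858


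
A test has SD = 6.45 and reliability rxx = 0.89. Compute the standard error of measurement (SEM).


SEM = SD * sqrt(1 - rxx)
SEM = 6.45 * sqrt(1 - 0.89)
SEM = 6.45 * sqrt(0.11) = 6.45 * 0.331662
SEM = 2.1392

2.1392


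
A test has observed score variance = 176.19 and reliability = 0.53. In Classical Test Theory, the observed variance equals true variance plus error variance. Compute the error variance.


var_true = rxx * var_obs = 0.53 * 176.19 = 93.3807
var_error = var_obs - var_true
var_error = 176.19 - 93.3807
var_error = 82.8093

82.8093


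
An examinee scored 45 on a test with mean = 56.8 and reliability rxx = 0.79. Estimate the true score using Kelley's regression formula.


T_est = rxx * X + (1 - rxx) * mean
T_est = 0.79 * 45 + 0.21 * 56.8
T_est = 35.55 + 11.928
T_est = 47.478

47.478


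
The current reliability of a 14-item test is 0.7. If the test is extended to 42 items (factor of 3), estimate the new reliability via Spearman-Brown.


r_new = (n * rxx) / (1 + (n-1) * rxx)
r_new = (3 * 0.7) / (1 + 2 * 0.7)
r_new = 2.1 / 2.4
r_new = 0.875

0.875


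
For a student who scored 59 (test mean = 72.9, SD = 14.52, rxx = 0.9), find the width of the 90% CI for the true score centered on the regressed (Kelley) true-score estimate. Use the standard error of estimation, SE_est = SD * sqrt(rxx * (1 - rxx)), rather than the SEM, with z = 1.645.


True score estimate = 0.9*59 + 0.1*72.9 = 60.39
SE_est = SD * sqrt(rxx * (1 - rxx)) = 14.52 * sqrt(0.9 * 0.1) = 14.52 * sqrt(0.09) = 4.356
CI = T_est +/- z * SE_est, so width = 2 * z * SE_est = 2 * 1.645 * 4.356
Width = 14.3312

14.3312


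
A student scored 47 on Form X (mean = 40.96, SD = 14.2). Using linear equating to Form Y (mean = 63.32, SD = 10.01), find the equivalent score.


slope = SD_Y / SD_X = 10.01 / 14.2 ~ 0.7049
intercept = mean_Y - slope * mean_X = 63.32 - (10.01 / 14.2) * 40.96 ~ 34.4461
Y = slope * X + intercept. To avoid rounding drift from the rounded slope/intercept, evaluate the equivalent form Y = mean_Y + SD_Y * (X - mean_X) / SD_X at full precision:
Y = 63.32 + 10.01 * (47 - 40.96) / 14.2
Y = 63.32 + 10.01 * 6.04 / 14.2
Y = 63.32 + 60.4604 / 14.2
Y = 63.32 + 4.2578
Y = 67.5778

67.5778


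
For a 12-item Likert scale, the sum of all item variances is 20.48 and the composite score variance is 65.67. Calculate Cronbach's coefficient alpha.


alpha = (k/(k-1)) * (1 - sum(si^2)/s_total^2)
= (12/11) * (1 - 20.48/65.67)
alpha = 0.7507

0.7507


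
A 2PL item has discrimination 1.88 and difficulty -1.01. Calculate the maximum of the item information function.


For 2PL, max info at theta = b = -1.01
I_max = a^2 / 4 = 1.88^2 / 4
= 3.5344 / 4
I_max = 0.8836

0.8836


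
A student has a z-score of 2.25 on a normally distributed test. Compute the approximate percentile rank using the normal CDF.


CDF(z) = 0.5 * (1 + erf(z/sqrt(2)))
erf(1.591) = 0.9756
CDF = 0.9878
Percentile rank = 0.9878 * 100 = 98.78

98.78


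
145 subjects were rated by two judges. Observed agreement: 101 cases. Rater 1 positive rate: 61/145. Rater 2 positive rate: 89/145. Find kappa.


P_o = 101/145 = 0.696552
P_e = (61*89 + 84*56) / 21025 = 0.48195
kappa = (P_o - P_e) / (1 - P_e)
kappa = (0.696552 - 0.48195) / (1 - 0.48195)
kappa = 0.4142

0.4142


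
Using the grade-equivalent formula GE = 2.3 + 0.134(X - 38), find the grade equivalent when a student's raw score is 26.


raw - median = 26 - 38 = -12
slope * diff = 0.134 * -12 = -1.608
GE = 2.3 + -1.608
GE = 0.692

0.692


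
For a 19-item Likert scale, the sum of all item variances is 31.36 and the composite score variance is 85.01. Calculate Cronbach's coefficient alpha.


alpha = (k/(k-1)) * (1 - sum(si^2)/s_total^2)
= (19/18) * (1 - 31.36/85.01)
alpha = 0.6662

0.6662


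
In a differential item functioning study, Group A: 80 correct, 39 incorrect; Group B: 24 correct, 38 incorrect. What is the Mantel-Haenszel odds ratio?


Odds_A = 80/39 = 2.0513
Odds_B = 24/38 = 0.6316
OR = Odds_A / Odds_B = 2.0513 / 0.6316
Exactly, OR = (80 * 38) / (39 * 24) = 3040 / 936
OR = 3.2479

3.2479
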